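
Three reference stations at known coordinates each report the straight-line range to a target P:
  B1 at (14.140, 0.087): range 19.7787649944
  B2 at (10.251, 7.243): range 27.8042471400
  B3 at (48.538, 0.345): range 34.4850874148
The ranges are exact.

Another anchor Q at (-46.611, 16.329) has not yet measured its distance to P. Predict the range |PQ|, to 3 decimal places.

75.221

eq1: (x − 14.140)² + (y − 0.087)² = 19.7787649944²
eq2: (x − 10.251)² + (y − 7.243)² = 27.8042471400²
eq3: (x − 48.538)² + (y − 0.345)² = 34.4850874148²
eq3−eq1, eq3−eq2 (x²,y² cancel):
  -68.796·x − 0.516·y = -1358.087591
  -76.574·x + 13.796·y = -1782.367324
det = -68.796·13.796 − -0.516·-76.574 = -988.621800
x = (-1358.087591·13.796 − -0.516·-1782.367324) / -988.621800 = 19.882100
y = (-68.796·-1782.367324 − -1358.087591·-76.574) / -988.621800 = -18.839907
|P − Q| = √((19.882100 − -46.611)² + (-18.839907 − 16.329)²) = 75.220904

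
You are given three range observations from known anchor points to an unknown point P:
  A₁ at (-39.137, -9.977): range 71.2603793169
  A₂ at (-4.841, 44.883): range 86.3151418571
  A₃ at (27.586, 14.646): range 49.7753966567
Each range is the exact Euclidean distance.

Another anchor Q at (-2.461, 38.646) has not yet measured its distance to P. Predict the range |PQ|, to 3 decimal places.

79.641

eq1: (x + 39.137)² + (y + 9.977)² = 71.2603793169²
eq2: (x + 4.841)² + (y − 44.883)² = 86.3151418571²
eq3: (x − 27.586)² + (y − 14.646)² = 49.7753966567²
eq2−eq1, eq2−eq3 (x²,y² cancel):
  -68.592·x − 109.720·y = 1965.588381
  64.854·x − 60.474·y = 3910.287343
det = -68.592·-60.474 − -109.720·64.854 = 11263.813488
x = (1965.588381·-60.474 − -109.720·3910.287343) / 11263.813488 = 27.536832
y = (-68.592·3910.287343 − 1965.588381·64.854) / 11263.813488 = -35.129372
|P − Q| = √((27.536832 − -2.461)² + (-35.129372 − 38.646)²) = 79.640916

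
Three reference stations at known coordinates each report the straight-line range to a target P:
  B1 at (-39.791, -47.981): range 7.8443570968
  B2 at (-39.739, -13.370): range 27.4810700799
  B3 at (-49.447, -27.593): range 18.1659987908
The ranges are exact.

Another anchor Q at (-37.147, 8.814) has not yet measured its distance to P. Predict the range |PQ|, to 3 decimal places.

eq1: (x + 39.791)² + (y + 47.981)² = 7.8443570968²
eq2: (x + 39.739)² + (y + 13.370)² = 27.4810700799²
eq3: (x + 49.447)² + (y + 27.593)² = 18.1659987908²
eq3−eq1, eq3−eq2 (x²,y² cancel):
  19.312·x − 40.776·y = 947.590158
  19.416·x + 28.446·y = -1873.640138
det = 19.312·28.446 − -40.776·19.416 = 1341.055968
x = (947.590158·28.446 − -40.776·-1873.640138) / 1341.055968 = -36.869752
y = (19.312·-1873.640138 − 947.590158·19.416) / 1341.055968 = -40.700873
|P − Q| = √((-36.869752 − -37.147)² + (-40.700873 − 8.814)²) = 49.515649

49.516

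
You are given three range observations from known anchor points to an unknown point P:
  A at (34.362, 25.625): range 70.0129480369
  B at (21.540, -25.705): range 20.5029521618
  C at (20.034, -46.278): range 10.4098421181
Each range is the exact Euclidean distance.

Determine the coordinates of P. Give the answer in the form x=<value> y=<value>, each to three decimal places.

eq1: (x − 34.362)² + (y − 25.625)² = 70.0129480369²
eq2: (x − 21.540)² + (y + 25.705)² = 20.5029521618²
eq3: (x − 20.034)² + (y + 46.278)² = 10.4098421181²
eq1−eq2, eq1−eq3 (x²,y² cancel):
  -25.644·x − 102.660·y = 3768.772801
  -28.656·x − 143.806·y = 5499.074851
det = -25.644·-143.806 − -102.660·-28.656 = 745.936104
x = (3768.772801·-143.806 − -102.660·5499.074851) / 745.936104 = 30.247742
y = (-25.644·5499.074851 − 3768.772801·-28.656) / 745.936104 = -44.266958

x=30.248 y=-44.267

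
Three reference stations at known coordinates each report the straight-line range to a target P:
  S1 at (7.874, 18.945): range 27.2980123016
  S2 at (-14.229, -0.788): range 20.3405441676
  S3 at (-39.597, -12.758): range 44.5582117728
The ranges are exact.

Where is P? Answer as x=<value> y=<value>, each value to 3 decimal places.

x=4.724 y=-8.171

eq1: (x − 7.874)² + (y − 18.945)² = 27.2980123016²
eq2: (x + 14.229)² + (y + 0.788)² = 20.3405441676²
eq3: (x + 39.597)² + (y + 12.758)² = 44.5582117728²
eq1−eq3, eq1−eq2 (x²,y² cancel):
  -94.942·x − 63.406·y = 69.523311
  -44.206·x − 39.466·y = 113.616223
det = -94.942·-39.466 − -63.406·-44.206 = 944.055336
x = (69.523311·-39.466 − -63.406·113.616223) / 944.055336 = 4.724451
y = (-94.942·113.616223 − 69.523311·-44.206) / 944.055336 = -8.170712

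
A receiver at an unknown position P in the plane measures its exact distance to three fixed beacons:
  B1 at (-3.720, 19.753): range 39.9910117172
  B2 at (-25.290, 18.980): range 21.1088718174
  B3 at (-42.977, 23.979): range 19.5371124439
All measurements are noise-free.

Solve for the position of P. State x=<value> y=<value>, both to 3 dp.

eq1: (x + 3.720)² + (y − 19.753)² = 39.9910117172²
eq2: (x + 25.290)² + (y − 18.980)² = 21.1088718174²
eq3: (x + 42.977)² + (y − 23.979)² = 19.5371124439²
eq2−eq3, eq2−eq1 (x²,y² cancel):
  -35.374·x + 9.998·y = 1486.076177
  43.140·x + 1.546·y = -1749.501640
det = -35.374·1.546 − 9.998·43.140 = -486.001924
x = (1486.076177·1.546 − 9.998·-1749.501640) / -486.001924 = -40.717928
y = (-35.374·-1749.501640 − 1486.076177·43.140) / -486.001924 = 4.572935

x=-40.718 y=4.573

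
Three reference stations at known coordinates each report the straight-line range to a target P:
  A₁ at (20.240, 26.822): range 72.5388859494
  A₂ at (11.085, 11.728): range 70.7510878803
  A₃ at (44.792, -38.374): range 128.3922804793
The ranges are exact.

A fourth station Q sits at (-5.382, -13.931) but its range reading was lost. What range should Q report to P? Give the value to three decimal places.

76.952

eq1: (x − 20.240)² + (y − 26.822)² = 72.5388859494²
eq2: (x − 11.085)² + (y − 11.728)² = 70.7510878803²
eq3: (x − 44.792)² + (y + 38.374)² = 128.3922804793²
eq1−eq3, eq1−eq2 (x²,y² cancel):
  49.104·x − 130.392·y = -8872.877856
  -18.310·x − 30.188·y = -612.480536
det = 49.104·-30.188 − -130.392·-18.310 = -3869.829072
x = (-8872.877856·-30.188 − -130.392·-612.480536) / -3869.829072 = -48.578857
y = (49.104·-612.480536 − -8872.877856·-18.310) / -3869.829072 = 49.753525
|P − Q| = √((-48.578857 − -5.382)² + (49.753525 − -13.931)²) = 76.952500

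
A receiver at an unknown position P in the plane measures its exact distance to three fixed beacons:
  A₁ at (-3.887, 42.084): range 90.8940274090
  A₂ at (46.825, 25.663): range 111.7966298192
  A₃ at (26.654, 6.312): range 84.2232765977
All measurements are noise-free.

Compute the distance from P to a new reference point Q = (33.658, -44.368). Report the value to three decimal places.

77.862

eq1: (x + 3.887)² + (y − 42.084)² = 90.8940274090²
eq2: (x − 46.825)² + (y − 25.663)² = 111.7966298192²
eq3: (x − 26.654)² + (y − 6.312)² = 84.2232765977²
eq3−eq2, eq3−eq1 (x²,y² cancel):
  40.342·x + 38.702·y = -3304.032984
  -61.082·x + 71.544·y = -132.269133
det = 40.342·71.544 − 38.702·-61.082 = 5250.223612
x = (-3304.032984·71.544 − 38.702·-132.269133) / 5250.223612 = -44.048534
y = (40.342·-132.269133 − -3304.032984·-61.082) / 5250.223612 = -39.456023
|P − Q| = √((-44.048534 − 33.658)² + (-39.456023 − -44.368)²) = 77.861627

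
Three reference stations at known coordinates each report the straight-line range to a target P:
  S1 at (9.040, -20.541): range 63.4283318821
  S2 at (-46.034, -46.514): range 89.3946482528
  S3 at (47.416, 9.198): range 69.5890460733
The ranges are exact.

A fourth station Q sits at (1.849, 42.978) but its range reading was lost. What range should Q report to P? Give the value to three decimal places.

18.673

eq1: (x − 9.040)² + (y + 20.541)² = 63.4283318821²
eq2: (x + 46.034)² + (y + 46.514)² = 89.3946482528²
eq3: (x − 47.416)² + (y − 9.198)² = 69.5890460733²
eq2−eq1, eq2−eq3 (x²,y² cancel):
  110.148·x + 51.946·y = 189.222780
  186.900·x + 111.424·y = 1198.966711
det = 110.148·111.424 − 51.946·186.900 = 2564.423352
x = (189.222780·111.424 − 51.946·1198.966711) / 2564.423352 = -16.065041
y = (110.148·1198.966711 − 189.222780·186.900) / 2564.423352 = 37.707521
|P − Q| = √((-16.065041 − 1.849)² + (37.707521 − 42.978)²) = 18.673264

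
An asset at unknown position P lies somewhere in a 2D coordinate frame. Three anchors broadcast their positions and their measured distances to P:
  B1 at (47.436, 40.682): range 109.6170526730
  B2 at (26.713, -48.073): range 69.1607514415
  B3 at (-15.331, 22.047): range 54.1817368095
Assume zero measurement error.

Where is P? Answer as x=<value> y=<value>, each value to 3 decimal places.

eq1: (x − 47.436)² + (y − 40.682)² = 109.6170526730²
eq2: (x − 26.713)² + (y + 48.073)² = 69.1607514415²
eq3: (x + 15.331)² + (y − 22.047)² = 54.1817368095²
eq3−eq1, eq3−eq2 (x²,y² cancel):
  125.534·x + 37.270·y = -5896.148183
  84.088·x − 140.240·y = 455.938992
det = 125.534·-140.240 − 37.270·84.088 = -20738.847920
x = (-5896.148183·-140.240 − 37.270·455.938992) / -20738.847920 = -39.051493
y = (125.534·455.938992 − -5896.148183·84.088) / -20738.847920 = -26.666436

x=-39.051 y=-26.666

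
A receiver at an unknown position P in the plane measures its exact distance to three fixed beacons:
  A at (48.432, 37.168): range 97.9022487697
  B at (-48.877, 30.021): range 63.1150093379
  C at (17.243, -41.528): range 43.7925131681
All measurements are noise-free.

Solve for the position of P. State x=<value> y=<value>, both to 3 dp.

x=-24.466 y=-28.182

eq1: (x − 48.432)² + (y − 37.168)² = 97.9022487697²
eq2: (x + 48.877)² + (y − 30.021)² = 63.1150093379²
eq3: (x − 17.243)² + (y + 41.528)² = 43.7925131681²
eq3−eq2, eq3−eq1 (x²,y² cancel):
  -132.240·x + 143.098·y = -797.394457
  62.378·x + 157.392·y = -5961.843090
det = -132.240·157.392 − 143.098·62.378 = -29739.685124
x = (-797.394457·157.392 − 143.098·-5961.843090) / -29739.685124 = -24.466443
y = (-132.240·-5961.843090 − -797.394457·62.378) / -29739.685124 = -28.182343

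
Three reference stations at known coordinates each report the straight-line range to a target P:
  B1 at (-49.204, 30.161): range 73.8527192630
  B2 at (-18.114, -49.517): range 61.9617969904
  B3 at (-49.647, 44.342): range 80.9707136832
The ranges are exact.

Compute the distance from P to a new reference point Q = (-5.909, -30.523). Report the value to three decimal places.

eq1: (x + 49.204)² + (y − 30.161)² = 73.8527192630²
eq2: (x + 18.114)² + (y + 49.517)² = 61.9617969904²
eq3: (x + 49.647)² + (y − 44.342)² = 80.9707136832²
eq1−eq3, eq1−eq2 (x²,y² cancel):
  -0.886·x + 28.362·y = -1.714296
  62.180·x − 159.356·y = 1064.290604
det = -0.886·-159.356 − 28.362·62.180 = -1622.359744
x = (-1.714296·-159.356 − 28.362·1064.290604) / -1622.359744 = 18.437481
y = (-0.886·1064.290604 − -1.714296·62.180) / -1622.359744 = 0.515525
|P − Q| = √((18.437481 − -5.909)² + (0.515525 − -30.523)²) = 39.447955

39.448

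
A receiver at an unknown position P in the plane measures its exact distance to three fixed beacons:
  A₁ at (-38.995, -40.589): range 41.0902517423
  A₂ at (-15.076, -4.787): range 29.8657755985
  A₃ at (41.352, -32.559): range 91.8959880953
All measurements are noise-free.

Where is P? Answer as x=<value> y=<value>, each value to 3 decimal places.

x=-44.535 y=0.126

eq1: (x + 38.995)² + (y + 40.589)² = 41.0902517423²
eq2: (x + 15.076)² + (y + 4.787)² = 29.8657755985²
eq3: (x − 41.352)² + (y + 32.559)² = 91.8959880953²
eq2−eq1, eq2−eq3 (x²,y² cancel):
  -47.838·x − 71.604·y = 2121.431565
  112.856·x − 55.544·y = -5033.032836
det = -47.838·-55.544 − -71.604·112.856 = 10738.054896
x = (2121.431565·-55.544 − -71.604·-5033.032836) / 10738.054896 = -44.534889
y = (-47.838·-5033.032836 − 2121.431565·112.856) / 10738.054896 = 0.126088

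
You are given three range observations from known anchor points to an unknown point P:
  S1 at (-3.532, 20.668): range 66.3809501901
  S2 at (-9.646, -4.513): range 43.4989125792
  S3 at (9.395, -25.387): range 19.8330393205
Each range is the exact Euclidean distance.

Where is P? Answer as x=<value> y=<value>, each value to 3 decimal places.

eq1: (x + 3.532)² + (y − 20.668)² = 66.3809501901²
eq2: (x + 9.646)² + (y + 4.513)² = 43.4989125792²
eq3: (x − 9.395)² + (y + 25.387)² = 19.8330393205²
eq1−eq2, eq1−eq3 (x²,y² cancel):
  -12.228·x − 50.362·y = 2188.046390
  25.854·x − 92.110·y = 4306.205645
det = -12.228·-92.110 − -50.362·25.854 = 2428.380228
x = (2188.046390·-92.110 − -50.362·4306.205645) / 2428.380228 = 6.312099
y = (-12.228·4306.205645 − 2188.046390·25.854) / 2428.380228 = -44.978967

x=6.312 y=-44.979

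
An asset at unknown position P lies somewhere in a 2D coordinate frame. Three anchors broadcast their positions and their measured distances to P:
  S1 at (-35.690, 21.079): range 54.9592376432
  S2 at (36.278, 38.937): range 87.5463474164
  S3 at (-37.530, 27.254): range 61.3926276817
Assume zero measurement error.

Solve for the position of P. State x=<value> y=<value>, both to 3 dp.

eq1: (x + 35.690)² + (y − 21.079)² = 54.9592376432²
eq2: (x − 36.278)² + (y − 38.937)² = 87.5463474164²
eq3: (x + 37.530)² + (y − 27.254)² = 61.3926276817²
eq3−eq2, eq3−eq1 (x²,y² cancel):
  147.616·x + 23.366·y = -3214.406375
  3.680·x − 12.350·y = 315.355856
det = 147.616·-12.350 − 23.366·3.680 = -1909.044480
x = (-3214.406375·-12.350 − 23.366·315.355856) / -1909.044480 = -16.934814
y = (147.616·315.355856 − -3214.406375·3.680) / -1909.044480 = -30.581050

x=-16.935 y=-30.581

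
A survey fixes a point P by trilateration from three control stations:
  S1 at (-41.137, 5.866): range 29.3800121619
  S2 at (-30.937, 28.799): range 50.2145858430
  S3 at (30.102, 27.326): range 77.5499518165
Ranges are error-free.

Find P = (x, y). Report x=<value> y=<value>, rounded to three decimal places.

x=-30.220 y=-21.410

eq1: (x + 41.137)² + (y − 5.866)² = 29.3800121619²
eq2: (x + 30.937)² + (y − 28.799)² = 50.2145858430²
eq3: (x − 30.102)² + (y − 27.326)² = 77.5499518165²
eq1−eq3, eq1−eq2 (x²,y² cancel):
  142.478·x + 42.920·y = -5224.631957
  20.400·x + 45.866·y = -1598.501872
det = 142.478·45.866 − 42.920·20.400 = 5659.327948
x = (-5224.631957·45.866 − 42.920·-1598.501872) / 5659.327948 = -30.220067
y = (142.478·-1598.501872 − -5224.631957·20.400) / 5659.327948 = -21.410468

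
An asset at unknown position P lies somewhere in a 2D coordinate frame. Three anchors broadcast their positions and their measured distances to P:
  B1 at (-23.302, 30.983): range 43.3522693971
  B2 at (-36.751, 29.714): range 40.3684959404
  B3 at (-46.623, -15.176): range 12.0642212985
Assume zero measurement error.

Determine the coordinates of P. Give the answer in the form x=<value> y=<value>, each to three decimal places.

x=-35.447 y=-10.633

eq1: (x + 23.302)² + (y − 30.983)² = 43.3522693971²
eq2: (x + 36.751)² + (y − 29.714)² = 40.3684959404²
eq3: (x + 46.623)² + (y + 15.176)² = 12.0642212985²
eq3−eq2, eq3−eq1 (x²,y² cancel):
  19.744·x + 89.780·y = -1654.527337
  46.642·x + 92.318·y = -2634.959438
det = 19.744·92.318 − 89.780·46.642 = -2364.792168
x = (-1654.527337·92.318 − 89.780·-2634.959438) / -2364.792168 = -35.446668
y = (19.744·-2634.959438 − -1654.527337·46.642) / -2364.792168 = -10.633419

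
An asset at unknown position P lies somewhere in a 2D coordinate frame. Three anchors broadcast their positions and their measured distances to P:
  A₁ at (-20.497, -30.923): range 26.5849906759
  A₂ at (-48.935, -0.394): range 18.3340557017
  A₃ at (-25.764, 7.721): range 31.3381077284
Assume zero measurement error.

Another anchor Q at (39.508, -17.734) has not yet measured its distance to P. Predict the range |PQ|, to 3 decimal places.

eq1: (x + 20.497)² + (y + 30.923)² = 26.5849906759²
eq2: (x + 48.935)² + (y + 0.394)² = 18.3340557017²
eq3: (x + 25.764)² + (y − 7.721)² = 31.3381077284²
eq3−eq2, eq3−eq1 (x²,y² cancel):
  -46.342·x − 16.230·y = 2317.331322
  10.534·x − 77.288·y = 928.276668
det = -46.342·-77.288 − -16.230·10.534 = 3752.647316
x = (2317.331322·-77.288 − -16.230·928.276668) / 3752.647316 = -43.712068
y = (-46.342·928.276668 − 2317.331322·10.534) / 3752.647316 = -17.968373
|P − Q| = √((-43.712068 − 39.508)² + (-17.968373 − -17.734)²) = 83.220398

83.220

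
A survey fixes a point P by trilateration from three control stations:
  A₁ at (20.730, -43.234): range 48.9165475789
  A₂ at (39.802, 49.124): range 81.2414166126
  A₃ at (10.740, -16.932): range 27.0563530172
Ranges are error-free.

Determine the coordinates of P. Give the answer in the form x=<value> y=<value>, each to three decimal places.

x=-15.511 y=-10.379

eq1: (x − 20.730)² + (y + 43.234)² = 48.9165475789²
eq2: (x − 39.802)² + (y − 49.124)² = 81.2414166126²
eq3: (x − 10.740)² + (y + 16.932)² = 27.0563530172²
eq2−eq1, eq2−eq3 (x²,y² cancel):
  -38.144·x − 184.716·y = 2508.884222
  -58.124·x − 132.112·y = 2272.795179
det = -38.144·-132.112 − -184.716·-58.124 = -5697.152656
x = (2508.884222·-132.112 − -184.716·2272.795179) / -5697.152656 = -15.510892
y = (-38.144·2272.795179 − 2508.884222·-58.124) / -5697.152656 = -10.379376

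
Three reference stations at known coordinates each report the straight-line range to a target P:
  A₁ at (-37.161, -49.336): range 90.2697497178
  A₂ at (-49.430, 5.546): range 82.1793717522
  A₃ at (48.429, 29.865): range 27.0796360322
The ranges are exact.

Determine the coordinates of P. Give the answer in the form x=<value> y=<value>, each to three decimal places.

x=32.718 y=7.809

eq1: (x + 37.161)² + (y + 49.336)² = 90.2697497178²
eq2: (x + 49.430)² + (y − 5.546)² = 82.1793717522²
eq3: (x − 48.429)² + (y − 29.865)² = 27.0796360322²
eq1−eq3, eq1−eq2 (x²,y² cancel):
  171.180·x + 158.402·y = 6837.626475
  -24.538·x + 109.764·y = 54.280772
det = 171.180·109.764 − 158.402·-24.538 = 22676.269796
x = (6837.626475·109.764 − 158.402·54.280772) / 22676.269796 = 32.718214
y = (171.180·54.280772 − 6837.626475·-24.538) / 22676.269796 = 7.808756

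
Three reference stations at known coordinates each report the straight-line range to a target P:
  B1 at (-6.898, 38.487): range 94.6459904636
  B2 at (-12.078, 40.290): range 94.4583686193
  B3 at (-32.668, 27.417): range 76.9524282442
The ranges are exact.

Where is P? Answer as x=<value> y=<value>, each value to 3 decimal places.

x=-43.593 y=-48.756

eq1: (x + 6.898)² + (y − 38.487)² = 94.6459904636²
eq2: (x + 12.078)² + (y − 40.290)² = 94.4583686193²
eq3: (x + 32.668)² + (y − 27.417)² = 76.9524282442²
eq3−eq1, eq3−eq2 (x²,y² cancel):
  51.540·x + 22.140·y = -3326.245838
  41.180·x + 25.746·y = -3050.435119
det = 51.540·25.746 − 22.140·41.180 = 415.223640
x = (-3326.245838·25.746 − 22.140·-3050.435119) / 415.223640 = -43.593115
y = (51.540·-3050.435119 − -3326.245838·41.180) / 415.223640 = -48.755948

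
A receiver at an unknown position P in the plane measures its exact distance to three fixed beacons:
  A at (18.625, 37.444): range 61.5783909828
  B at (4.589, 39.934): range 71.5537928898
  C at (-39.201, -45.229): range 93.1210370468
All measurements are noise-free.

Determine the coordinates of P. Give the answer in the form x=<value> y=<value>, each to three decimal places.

x=49.214 y=-16.000

eq1: (x − 18.625)² + (y − 37.444)² = 61.5783909828²
eq2: (x − 4.589)² + (y − 39.934)² = 71.5537928898²
eq3: (x + 39.201)² + (y + 45.229)² = 93.1210370468²
eq1−eq3, eq1−eq2 (x²,y² cancel):
  -115.652·x − 165.346·y = -3046.192224
  -28.072·x + 4.980·y = -1461.207525
det = -115.652·4.980 − -165.346·-28.072 = -5217.539872
x = (-3046.192224·4.980 − -165.346·-1461.207525) / -5217.539872 = 49.213779
y = (-115.652·-1461.207525 − -3046.192224·-28.072) / -5217.539872 = -15.999660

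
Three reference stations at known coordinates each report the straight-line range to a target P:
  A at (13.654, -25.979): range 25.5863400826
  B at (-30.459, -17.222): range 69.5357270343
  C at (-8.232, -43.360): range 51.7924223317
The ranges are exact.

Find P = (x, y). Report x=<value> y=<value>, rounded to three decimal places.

x=38.917 y=-21.927

eq1: (x − 13.654)² + (y + 25.979)² = 25.5863400826²
eq2: (x + 30.459)² + (y + 17.222)² = 69.5357270343²
eq3: (x + 8.232)² + (y + 43.360)² = 51.7924223317²
eq2−eq3, eq2−eq1 (x²,y² cancel):
  44.454·x − 52.276·y = 2876.269782
  88.226·x − 17.514·y = 3817.548727
det = 44.454·-17.514 − -52.276·88.226 = 3833.535020
x = (2876.269782·-17.514 − -52.276·3817.548727) / 3833.535020 = 38.917393
y = (44.454·3817.548727 − 2876.269782·88.226) / 3833.535020 = -21.926620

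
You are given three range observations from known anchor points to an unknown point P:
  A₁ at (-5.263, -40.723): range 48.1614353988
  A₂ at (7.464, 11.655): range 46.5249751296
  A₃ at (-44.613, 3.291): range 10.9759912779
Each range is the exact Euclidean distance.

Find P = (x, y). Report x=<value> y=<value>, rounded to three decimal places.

eq1: (x + 5.263)² + (y + 40.723)² = 48.1614353988²
eq2: (x − 7.464)² + (y − 11.655)² = 46.5249751296²
eq3: (x + 44.613)² + (y − 3.291)² = 10.9759912779²
eq3−eq1, eq3−eq2 (x²,y² cancel):
  78.700·x − 88.028·y = -2514.140027
  104.154·x + 16.728·y = -3853.701055
det = 78.700·16.728 − -88.028·104.154 = 10484.961912
x = (-2514.140027·16.728 − -88.028·-3853.701055) / 10484.961912 = -36.365428
y = (78.700·-3853.701055 − -2514.140027·104.154) / 10484.961912 = -3.951233

x=-36.365 y=-3.951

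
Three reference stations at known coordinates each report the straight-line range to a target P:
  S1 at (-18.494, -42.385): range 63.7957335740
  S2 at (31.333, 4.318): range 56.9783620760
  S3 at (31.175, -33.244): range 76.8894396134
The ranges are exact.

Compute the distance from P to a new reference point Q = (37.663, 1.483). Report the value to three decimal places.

63.870

eq1: (x + 18.494)² + (y + 42.385)² = 63.7957335740²
eq2: (x − 31.333)² + (y − 4.318)² = 56.9783620760²
eq3: (x − 31.175)² + (y + 33.244)² = 76.8894396134²
eq3−eq1, eq3−eq2 (x²,y² cancel):
  -99.338·x − 18.282·y = 1903.562402
  0.316·x + 75.124·y = 1588.810031
det = -99.338·75.124 − -18.282·0.316 = -7456.890800
x = (1903.562402·75.124 − -18.282·1588.810031) / -7456.890800 = -23.072598
y = (-99.338·1588.810031 − 1903.562402·0.316) / -7456.890800 = 21.246219
|P − Q| = √((-23.072598 − 37.663)² + (21.246219 − 1.483)²) = 63.870163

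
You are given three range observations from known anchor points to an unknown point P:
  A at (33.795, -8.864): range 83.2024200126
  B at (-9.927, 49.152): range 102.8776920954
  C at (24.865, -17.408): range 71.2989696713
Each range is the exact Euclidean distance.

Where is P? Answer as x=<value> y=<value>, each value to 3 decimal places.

eq1: (x − 33.795)² + (y + 8.864)² = 83.2024200126²
eq2: (x + 9.927)² + (y − 49.152)² = 102.8776920954²
eq3: (x − 24.865)² + (y + 17.408)² = 71.2989696713²
eq2−eq3, eq2−eq1 (x²,y² cancel):
  69.584·x − 133.120·y = 3907.118711
  87.444·x − 116.032·y = 2367.384923
det = 69.584·-116.032 − -133.120·87.444 = 3566.574592
x = (3907.118711·-116.032 − -133.120·2367.384923) / 3566.574592 = -38.749930
y = (69.584·2367.384923 − 3907.118711·87.444) / 3566.574592 = -49.605573

x=-38.750 y=-49.606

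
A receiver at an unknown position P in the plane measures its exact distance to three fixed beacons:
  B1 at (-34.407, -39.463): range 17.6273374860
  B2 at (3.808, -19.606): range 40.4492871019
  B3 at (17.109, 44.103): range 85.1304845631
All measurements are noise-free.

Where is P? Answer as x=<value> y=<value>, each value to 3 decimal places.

x=-36.572 y=-21.969

eq1: (x + 34.407)² + (y + 39.463)² = 17.6273374860²
eq2: (x − 3.808)² + (y + 19.606)² = 40.4492871019²
eq3: (x − 17.109)² + (y − 44.103)² = 85.1304845631²
eq3−eq2, eq3−eq1 (x²,y² cancel):
  -26.602·x − 127.418·y = 3772.158185
  -103.032·x − 167.132·y = 7439.853903
det = -26.602·-167.132 − -127.418·-103.032 = -8682.085912
x = (3772.158185·-167.132 − -127.418·7439.853903) / -8682.085912 = -36.572198
y = (-26.602·7439.853903 − 3772.158185·-103.032) / -8682.085912 = -21.969145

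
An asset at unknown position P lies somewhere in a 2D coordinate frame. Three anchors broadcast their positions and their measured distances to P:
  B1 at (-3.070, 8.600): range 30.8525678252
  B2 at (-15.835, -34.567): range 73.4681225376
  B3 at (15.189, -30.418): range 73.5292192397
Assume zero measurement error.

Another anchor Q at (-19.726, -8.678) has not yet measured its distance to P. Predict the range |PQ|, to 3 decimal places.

eq1: (x + 3.070)² + (y − 8.600)² = 30.8525678252²
eq2: (x + 15.835)² + (y + 34.567)² = 73.4681225376²
eq3: (x − 15.189)² + (y + 30.418)² = 73.5292192397²
eq2−eq1, eq2−eq3 (x²,y² cancel):
  25.530·x + 86.334·y = 3083.444274
  62.048·x + 8.298·y = -298.645322
det = 25.530·8.298 − 86.334·62.048 = -5145.004092
x = (3083.444274·8.298 − 86.334·-298.645322) / -5145.004092 = -9.984378
y = (25.530·-298.645322 − 3083.444274·62.048) / -5145.004092 = 38.667795
|P − Q| = √((-9.984378 − -19.726)² + (38.667795 − -8.678)²) = 48.337600

48.338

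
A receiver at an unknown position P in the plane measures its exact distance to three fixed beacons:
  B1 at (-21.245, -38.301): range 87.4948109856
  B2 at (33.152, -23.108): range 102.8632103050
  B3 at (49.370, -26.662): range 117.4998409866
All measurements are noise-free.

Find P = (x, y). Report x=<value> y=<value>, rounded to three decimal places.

eq1: (x + 21.245)² + (y + 38.301)² = 87.4948109856²
eq2: (x − 33.152)² + (y + 23.108)² = 102.8632103050²
eq3: (x − 49.370)² + (y + 26.662)² = 117.4998409866²
eq1−eq2, eq1−eq3 (x²,y² cancel):
  108.794·x + 30.386·y = -3210.779943
  141.230·x + 23.278·y = -4920.928164
det = 108.794·23.278 − 30.386·141.230 = -1758.908048
x = (-3210.779943·23.278 − 30.386·-4920.928164) / -1758.908048 = -42.518873
y = (108.794·-4920.928164 − -3210.779943·141.230) / -1758.908048 = 46.568101

x=-42.519 y=46.568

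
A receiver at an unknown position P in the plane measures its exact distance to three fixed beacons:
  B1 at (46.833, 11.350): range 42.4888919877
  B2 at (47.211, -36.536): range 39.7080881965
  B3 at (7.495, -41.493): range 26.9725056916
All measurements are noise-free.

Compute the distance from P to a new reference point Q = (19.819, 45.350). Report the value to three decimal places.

eq1: (x − 46.833)² + (y − 11.350)² = 42.4888919877²
eq2: (x − 47.211)² + (y + 36.536)² = 39.7080881965²
eq3: (x − 7.495)² + (y + 41.493)² = 26.9725056916²
eq3−eq1, eq3−eq2 (x²,y² cancel):
  78.676·x + 105.686·y = -533.481564
  79.432·x + 9.914·y = 936.697538
det = 78.676·9.914 − 105.686·79.432 = -7614.856488
x = (-533.481564·9.914 − 105.686·936.697538) / -7614.856488 = 13.694907
y = (78.676·936.697538 − -533.481564·79.432) / -7614.856488 = -15.242720
|P − Q| = √((13.694907 − 19.819)² + (-15.242720 − 45.350)²) = 60.901414

60.901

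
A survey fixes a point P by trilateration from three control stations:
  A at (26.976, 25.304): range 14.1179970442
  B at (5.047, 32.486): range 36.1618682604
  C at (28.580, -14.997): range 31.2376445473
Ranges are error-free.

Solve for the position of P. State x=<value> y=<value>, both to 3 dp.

x=36.780 y=15.145

eq1: (x − 26.976)² + (y − 25.304)² = 14.1179970442²
eq2: (x − 5.047)² + (y − 32.486)² = 36.1618682604²
eq3: (x − 28.580)² + (y + 14.997)² = 31.2376445473²
eq2−eq3, eq2−eq1 (x²,y² cancel):
  47.066·x − 94.966·y = 292.804283
  43.858·x − 14.364·y = 1395.547463
det = 47.066·-14.364 − -94.966·43.858 = 3488.962804
x = (292.804283·-14.364 − -94.966·1395.547463) / 3488.962804 = 36.779905
y = (47.066·1395.547463 − 292.804283·43.858) / 3488.962804 = 15.145196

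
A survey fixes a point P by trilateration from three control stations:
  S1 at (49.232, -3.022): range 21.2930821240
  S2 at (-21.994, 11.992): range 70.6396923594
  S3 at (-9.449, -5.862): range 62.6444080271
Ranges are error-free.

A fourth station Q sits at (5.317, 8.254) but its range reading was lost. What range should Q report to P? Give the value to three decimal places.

44.197

eq1: (x − 49.232)² + (y + 3.022)² = 21.2930821240²
eq2: (x + 21.994)² + (y − 11.992)² = 70.6396923594²
eq3: (x + 9.449)² + (y + 5.862)² = 62.6444080271²
eq1−eq2, eq1−eq3 (x²,y² cancel):
  -142.452·x + 30.028·y = -6341.948998
  -117.362·x − 5.680·y = -5780.202174
det = -142.452·-5.680 − 30.028·-117.362 = 4333.273496
x = (-6341.948998·-5.680 − 30.028·-5780.202174) / 4333.273496 = 48.367633
y = (-142.452·-5780.202174 − -6341.948998·-117.362) / 4333.273496 = 18.253531
|P − Q| = √((48.367633 − 5.317)² + (18.253531 − 8.254)²) = 44.196692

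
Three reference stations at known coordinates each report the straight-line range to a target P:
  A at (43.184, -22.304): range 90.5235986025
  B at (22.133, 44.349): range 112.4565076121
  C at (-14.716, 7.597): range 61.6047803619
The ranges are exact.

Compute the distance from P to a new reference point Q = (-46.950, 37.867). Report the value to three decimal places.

84.509

eq1: (x − 43.184)² + (y + 22.304)² = 90.5235986025²
eq2: (x − 22.133)² + (y − 44.349)² = 112.4565076121²
eq3: (x + 14.716)² + (y − 7.597)² = 61.6047803619²
eq2−eq1, eq2−eq3 (x²,y² cancel):
  42.102·x − 133.306·y = 4357.566982
  -73.698·x − 73.504·y = 6668.888716
det = 42.102·-73.504 − -133.306·-73.698 = -12919.050996
x = (4357.566982·-73.504 − -133.306·6668.888716) / -12919.050996 = -44.020592
y = (42.102·6668.888716 − 4357.566982·-73.698) / -12919.050996 = -46.591466
|P − Q| = √((-44.020592 − -46.950)² + (-46.591466 − 37.867)²) = 84.509253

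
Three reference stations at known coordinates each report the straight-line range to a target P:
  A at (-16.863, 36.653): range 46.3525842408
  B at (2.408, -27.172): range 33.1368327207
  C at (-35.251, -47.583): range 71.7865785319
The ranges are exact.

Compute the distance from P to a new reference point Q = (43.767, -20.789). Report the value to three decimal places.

eq1: (x + 16.863)² + (y − 36.653)² = 46.3525842408²
eq2: (x − 2.408)² + (y + 27.172)² = 33.1368327207²
eq3: (x + 35.251)² + (y + 47.583)² = 71.7865785319²
eq2−eq3, eq2−eq1 (x²,y² cancel):
  -75.318·x − 40.822·y = -1292.604333
  -38.542·x + 127.650·y = -166.825253
det = -75.318·127.650 − -40.822·-38.542 = -11187.704224
x = (-1292.604333·127.650 − -40.822·-166.825253) / -11187.704224 = 15.357135
y = (-75.318·-166.825253 − -1292.604333·-38.542) / -11187.704224 = 3.329960
|P − Q| = √((15.357135 − 43.767)² + (3.329960 − -20.789)²) = 37.267207

37.267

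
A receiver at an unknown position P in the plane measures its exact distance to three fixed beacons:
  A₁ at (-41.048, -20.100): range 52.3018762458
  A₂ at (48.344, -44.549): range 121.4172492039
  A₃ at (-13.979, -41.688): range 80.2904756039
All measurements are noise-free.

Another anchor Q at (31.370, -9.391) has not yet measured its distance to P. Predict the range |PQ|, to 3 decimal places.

eq1: (x + 41.048)² + (y + 20.100)² = 52.3018762458²
eq2: (x − 48.344)² + (y + 44.549)² = 121.4172492039²
eq3: (x + 13.979)² + (y + 41.688)² = 80.2904756039²
eq2−eq1, eq2−eq3 (x²,y² cancel):
  -178.784·x + 48.898·y = 9773.854712
  -124.646·x + 5.722·y = 5907.133980
det = -178.784·5.722 − 48.898·-124.646 = 5071.938060
x = (9773.854712·5.722 − 48.898·5907.133980) / 5071.938060 = -45.923479
y = (-178.784·5907.133980 − 9773.854712·-124.646) / 5071.938060 = 31.974139
|P − Q| = √((-45.923479 − 31.370)² + (31.974139 − -9.391)²) = 87.666166

87.666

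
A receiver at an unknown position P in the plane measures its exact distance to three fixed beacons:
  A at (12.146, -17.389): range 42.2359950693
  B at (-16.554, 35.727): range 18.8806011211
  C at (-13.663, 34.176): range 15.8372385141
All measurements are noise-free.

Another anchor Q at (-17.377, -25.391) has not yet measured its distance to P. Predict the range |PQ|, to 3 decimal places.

eq1: (x − 12.146)² + (y + 17.389)² = 42.2359950693²
eq2: (x + 16.554)² + (y − 35.727)² = 18.8806011211²
eq3: (x + 13.663)² + (y − 34.176)² = 15.8372385141²
eq3−eq2, eq3−eq1 (x²,y² cancel):
  -5.782·x + 3.102·y = 90.117925
  51.618·x − 103.130·y = -2437.835064
det = -5.782·-103.130 − 3.102·51.618 = 436.178624
x = (90.117925·-103.130 − 3.102·-2437.835064) / 436.178624 = -3.970156
y = (-5.782·-2437.835064 − 90.117925·51.618) / 436.178624 = 21.651348
|P − Q| = √((-3.970156 − -17.377)² + (21.651348 − -25.391)²) = 48.915498

48.915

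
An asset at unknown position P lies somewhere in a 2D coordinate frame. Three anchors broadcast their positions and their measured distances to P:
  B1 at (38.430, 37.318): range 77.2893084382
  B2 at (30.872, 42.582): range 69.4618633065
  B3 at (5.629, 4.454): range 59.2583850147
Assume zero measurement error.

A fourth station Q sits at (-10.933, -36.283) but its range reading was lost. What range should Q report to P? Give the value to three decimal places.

84.831

eq1: (x − 38.430)² + (y − 37.318)² = 77.2893084382²
eq2: (x − 30.872)² + (y − 42.582)² = 69.4618633065²
eq3: (x − 5.629)² + (y − 4.454)² = 59.2583850147²
eq1−eq2, eq1−eq3 (x²,y² cancel):
  -15.116·x + 10.528·y = 1045.495829
  -65.602·x − 65.728·y = -355.893263
det = -15.116·-65.728 − 10.528·-65.602 = 1684.202304
x = (1045.495829·-65.728 − 10.528·-355.893263) / 1684.202304 = -38.577020
y = (-15.116·-355.893263 − 1045.495829·-65.602) / 1684.202304 = 43.917705
|P − Q| = √((-38.577020 − -10.933)² + (43.917705 − -36.283)²) = 84.831273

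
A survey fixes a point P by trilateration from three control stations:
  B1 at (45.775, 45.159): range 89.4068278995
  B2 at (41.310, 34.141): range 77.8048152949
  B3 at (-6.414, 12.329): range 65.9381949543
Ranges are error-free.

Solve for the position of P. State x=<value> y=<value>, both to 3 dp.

x=29.759 y=-42.802

eq1: (x − 45.775)² + (y − 45.159)² = 89.4068278995²
eq2: (x − 41.310)² + (y − 34.141)² = 77.8048152949²
eq3: (x + 6.414)² + (y − 12.329)² = 65.9381949543²
eq3−eq2, eq3−eq1 (x²,y² cancel):
  95.448·x + 43.624·y = 973.236615
  104.378·x + 65.660·y = 295.806948
det = 95.448·65.660 − 43.624·104.378 = 1713.729808
x = (973.236615·65.660 − 43.624·295.806948) / 1713.729808 = 29.758737
y = (95.448·295.806948 − 973.236615·104.378) / 1713.729808 = -42.801560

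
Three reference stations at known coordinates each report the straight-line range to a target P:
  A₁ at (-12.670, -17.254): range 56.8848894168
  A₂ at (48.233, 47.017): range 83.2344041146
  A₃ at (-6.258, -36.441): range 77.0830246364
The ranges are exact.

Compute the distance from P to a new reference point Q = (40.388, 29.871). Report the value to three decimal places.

74.780

eq1: (x + 12.670)² + (y + 17.254)² = 56.8848894168²
eq2: (x − 48.233)² + (y − 47.017)² = 83.2344041146²
eq3: (x + 6.258)² + (y + 36.441)² = 77.0830246364²
eq2−eq1, eq2−eq3 (x²,y² cancel):
  -121.806·x − 128.542·y = -386.715778
  -108.982·x − 166.916·y = -2183.738192
det = -121.806·-166.916 − -128.542·-108.982 = 6322.606052
x = (-386.715778·-166.916 − -128.542·-2183.738192) / 6322.606052 = -34.187331
y = (-121.806·-2183.738192 − -386.715778·-108.982) / 6322.606052 = 35.404286
|P − Q| = √((-34.187331 − 40.388)² + (35.404286 − 29.871)²) = 74.780326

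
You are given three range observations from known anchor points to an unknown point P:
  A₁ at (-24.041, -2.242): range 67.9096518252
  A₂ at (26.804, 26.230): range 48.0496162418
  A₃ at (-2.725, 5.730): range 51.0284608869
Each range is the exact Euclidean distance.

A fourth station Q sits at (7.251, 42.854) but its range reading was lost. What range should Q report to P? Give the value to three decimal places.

71.185

eq1: (x + 24.041)² + (y + 2.242)² = 67.9096518252²
eq2: (x − 26.804)² + (y − 26.230)² = 48.0496162418²
eq3: (x + 2.725)² + (y − 5.730)² = 51.0284608869²
eq2−eq1, eq2−eq3 (x²,y² cancel):
  -101.690·x − 56.944·y = -3126.426261
  -59.058·x − 41.000·y = -1661.346990
det = -101.690·-41.000 − -56.944·-59.058 = 806.291248
x = (-3126.426261·-41.000 − -56.944·-1661.346990) / 806.291248 = 41.647151
y = (-101.690·-1661.346990 − -3126.426261·-59.058) / 806.291248 = -19.469524
|P − Q| = √((41.647151 − 7.251)² + (-19.469524 − 42.854)²) = 71.185089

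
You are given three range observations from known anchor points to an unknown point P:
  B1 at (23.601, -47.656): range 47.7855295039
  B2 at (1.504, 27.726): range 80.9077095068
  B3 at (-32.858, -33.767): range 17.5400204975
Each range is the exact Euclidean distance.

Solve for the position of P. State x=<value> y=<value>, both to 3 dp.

eq1: (x − 23.601)² + (y + 47.656)² = 47.7855295039²
eq2: (x − 1.504)² + (y − 27.726)² = 80.9077095068²
eq3: (x + 32.858)² + (y + 33.767)² = 17.5400204975²
eq1−eq2, eq1−eq3 (x²,y² cancel):
  -44.194·x + 150.764·y = -6319.709073
  -112.918·x + 27.778·y = 1367.561427
det = -44.194·27.778 − 150.764·-112.918 = 15796.348420
x = (-6319.709073·27.778 − 150.764·1367.561427) / 15796.348420 = -24.165579
y = (-44.194·1367.561427 − -6319.709073·-112.918) / 15796.348420 = -49.001636

x=-24.166 y=-49.002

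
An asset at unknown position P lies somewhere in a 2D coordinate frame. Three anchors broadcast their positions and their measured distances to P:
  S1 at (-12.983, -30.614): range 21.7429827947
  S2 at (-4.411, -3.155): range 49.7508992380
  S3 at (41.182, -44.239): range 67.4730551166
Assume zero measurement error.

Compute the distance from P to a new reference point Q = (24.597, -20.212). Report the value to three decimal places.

eq1: (x + 12.983)² + (y + 30.614)² = 21.7429827947²
eq2: (x + 4.411)² + (y + 3.155)² = 49.7508992380²
eq3: (x − 41.182)² + (y + 44.239)² = 67.4730551166²
eq3−eq2, eq3−eq1 (x²,y² cancel):
  -91.186·x + 82.168·y = -1546.174107
  -108.330·x + 27.250·y = 1532.584906
det = -91.186·27.250 − 82.168·-108.330 = 6416.440940
x = (-1546.174107·27.250 − 82.168·1532.584906) / 6416.440940 = -26.192508
y = (-91.186·1532.584906 − -1546.174107·-108.330) / 6416.440940 = -47.884385
|P − Q| = √((-26.192508 − 24.597)² + (-47.884385 − -20.212)²) = 57.838871

57.839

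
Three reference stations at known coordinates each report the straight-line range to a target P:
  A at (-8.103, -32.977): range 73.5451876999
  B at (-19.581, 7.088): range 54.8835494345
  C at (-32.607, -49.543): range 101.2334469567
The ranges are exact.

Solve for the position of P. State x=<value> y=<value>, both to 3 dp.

eq1: (x + 8.103)² + (y + 32.977)² = 73.5451876999²
eq2: (x + 19.581)² + (y − 7.088)² = 54.8835494345²
eq3: (x + 32.607)² + (y + 49.543)² = 101.2334469567²
eq3−eq1, eq3−eq2 (x²,y² cancel):
  49.008·x + 33.132·y = 2474.731989
  26.052·x + 113.262·y = 4151.936791
det = 49.008·113.262 − 33.132·26.052 = 4687.589232
x = (2474.731989·113.262 − 33.132·4151.936791) / 4687.589232 = 30.448727
y = (49.008·4151.936791 − 2474.731989·26.052) / 4687.589232 = 29.654134

x=30.449 y=29.654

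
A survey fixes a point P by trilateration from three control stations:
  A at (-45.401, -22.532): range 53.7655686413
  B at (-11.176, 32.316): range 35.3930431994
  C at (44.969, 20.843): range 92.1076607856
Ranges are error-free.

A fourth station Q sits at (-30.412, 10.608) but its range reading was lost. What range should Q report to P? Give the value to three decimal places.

26.180

eq1: (x + 45.401)² + (y + 22.532)² = 53.7655686413²
eq2: (x + 11.176)² + (y − 32.316)² = 35.3930431994²
eq3: (x − 44.969)² + (y − 20.843)² = 92.1076607856²
eq2−eq1, eq2−eq3 (x²,y² cancel):
  -68.450·x − 109.696·y = -238.353871
  112.290·x − 22.946·y = -5943.738890
det = -68.450·-22.946 − -109.696·112.290 = 13888.417540
x = (-238.353871·-22.946 − -109.696·-5943.738890) / 13888.417540 = -46.552108
y = (-68.450·-5943.738890 − -238.353871·112.290) / 13888.417540 = 31.221245
|P − Q| = √((-46.552108 − -30.412)² + (31.221245 − 10.608)²) = 26.180316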